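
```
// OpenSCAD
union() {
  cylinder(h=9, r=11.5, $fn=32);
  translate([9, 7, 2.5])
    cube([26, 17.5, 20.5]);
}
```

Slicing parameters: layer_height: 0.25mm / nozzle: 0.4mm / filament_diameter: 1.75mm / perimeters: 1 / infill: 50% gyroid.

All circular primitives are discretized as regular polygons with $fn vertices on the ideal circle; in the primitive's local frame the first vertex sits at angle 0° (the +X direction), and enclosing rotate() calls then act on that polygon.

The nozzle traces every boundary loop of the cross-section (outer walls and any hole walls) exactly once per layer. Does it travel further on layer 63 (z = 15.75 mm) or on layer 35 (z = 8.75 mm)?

layer 35 (z = 8.75 mm)

Layer 63 (z = 15.75): the cylinder is not intersected at this z (z outside [0, 9]); the 26×17.5 cube at (9, 7) contributes its full rectangle (perimeter 87.00 mm); Taking the union: only the 26×17.5 cube at (9, 7) is present, so the union is just that shape — boundary = 87.00 mm. So its perimeter = 87.00 mm. Layer 35 (z = 8.75): the r=11.5 cylinder contributes a regular 32-gon of circumradius 11.5 (perimeter = 2·32·11.500·sin(180°/32) = 72.14 mm); the 26×17.5 cube at (9, 7) contributes its full rectangle (perimeter 87.00 mm); Combining (union): the regions partially overlap (shared area 0.00 mm²), so the edge portions inside another operand are dropped and the merged outline is re-measured after clipping — boundary = 158.91 mm. So its perimeter = 158.91 mm. Layer 35 is larger (158.91 vs 87.00 mm).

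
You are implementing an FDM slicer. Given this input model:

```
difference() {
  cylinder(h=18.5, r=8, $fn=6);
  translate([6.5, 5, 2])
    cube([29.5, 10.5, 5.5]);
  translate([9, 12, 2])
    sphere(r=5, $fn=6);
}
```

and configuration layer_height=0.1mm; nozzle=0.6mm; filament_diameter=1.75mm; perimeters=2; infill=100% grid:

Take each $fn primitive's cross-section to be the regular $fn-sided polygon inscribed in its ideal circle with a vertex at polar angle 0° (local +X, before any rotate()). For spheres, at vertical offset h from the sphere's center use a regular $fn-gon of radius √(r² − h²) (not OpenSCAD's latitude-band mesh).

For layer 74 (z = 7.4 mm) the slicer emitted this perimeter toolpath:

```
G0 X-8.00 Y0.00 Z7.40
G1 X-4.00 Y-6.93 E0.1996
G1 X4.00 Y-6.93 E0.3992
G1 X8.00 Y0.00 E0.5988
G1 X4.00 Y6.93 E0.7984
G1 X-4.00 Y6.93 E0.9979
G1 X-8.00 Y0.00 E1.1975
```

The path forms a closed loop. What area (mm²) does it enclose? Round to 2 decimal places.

166.32 mm²

Apply the shoelace formula to the sequence of (X, Y) vertices; enclosed area = 166.32 mm².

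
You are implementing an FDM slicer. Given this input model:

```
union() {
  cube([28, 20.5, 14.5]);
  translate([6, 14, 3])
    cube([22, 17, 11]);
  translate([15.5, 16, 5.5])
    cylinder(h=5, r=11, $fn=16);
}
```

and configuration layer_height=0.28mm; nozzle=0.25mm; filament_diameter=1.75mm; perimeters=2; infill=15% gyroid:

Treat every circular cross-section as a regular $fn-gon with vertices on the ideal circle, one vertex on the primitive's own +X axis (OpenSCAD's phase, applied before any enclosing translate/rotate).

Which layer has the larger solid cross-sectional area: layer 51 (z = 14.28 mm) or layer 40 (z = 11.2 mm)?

layer 40 (z = 11.2 mm)

Layer 51 (z = 14.28): the 28×20.5 cube contributes its full rectangle (area 574.00 mm²); the cube at (6, 14) is not intersected at this z (z outside [3, 14]); the cylinder at (15.5, 16) does not reach this height (z outside [5.5, 10.5]); Taking the union: only the 28×20.5 cube is present, so the union is just that shape — area = 574.00 mm². So its area = 574.00 mm². Layer 40 (z = 11.2): the cube (footprint 28×20.5) is included at this height (area 574.00 mm²); the cube at (6, 14) (footprint 22×17) is included at this height (area 374.00 mm²); the cylinder at (15.5, 16) is absent (z outside [5.5, 10.5]); Taking the union: the regions partially overlap — summed areas 948.00 mm² minus the doubly-counted overlap 143.00 mm² gives 805.00 mm² — area = 805.00 mm². So its area = 805.00 mm². Layer 40 is larger (805.00 vs 574.00 mm²).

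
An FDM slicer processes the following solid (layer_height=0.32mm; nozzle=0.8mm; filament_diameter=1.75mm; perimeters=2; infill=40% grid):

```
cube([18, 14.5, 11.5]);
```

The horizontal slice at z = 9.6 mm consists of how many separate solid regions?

At z = 9.6 mm: the 18×14.5 cube contributes its full rectangle. The result has 1 disconnected region.

1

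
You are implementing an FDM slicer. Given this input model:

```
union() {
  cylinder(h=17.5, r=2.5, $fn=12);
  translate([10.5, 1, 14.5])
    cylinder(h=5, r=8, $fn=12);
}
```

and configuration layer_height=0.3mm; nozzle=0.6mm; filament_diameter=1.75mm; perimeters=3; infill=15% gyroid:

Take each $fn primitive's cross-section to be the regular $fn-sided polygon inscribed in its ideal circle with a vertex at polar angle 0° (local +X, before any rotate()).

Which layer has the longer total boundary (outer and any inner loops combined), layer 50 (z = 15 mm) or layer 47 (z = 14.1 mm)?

layer 50 (z = 15 mm)

Layer 50 (z = 15): the r=2.5 cylinder gives a regular 12-gon of circumradius 2.5 (constant along its height) (perimeter = 2·12·2.500·sin(180°/12) = 15.53 mm); the r=8 cylinder at (10.5, 1) contributes a regular 12-gon of circumradius 8 (perimeter = 2·12·8.000·sin(180°/12) = 49.69 mm); Taking the union: the 2 present regions are separate (no shared area or edge), so areas and boundary lengths simply add and each stays a separate island — boundary = 65.22 mm. So its perimeter = 65.22 mm. Layer 47 (z = 14.1): the cylinder: section is a regular 12-gon, circumradius r=2.5 (perimeter = 2·12·2.500·sin(180°/12) = 15.53 mm); the cylinder at (10.5, 1) is not intersected at this z (z outside [14.5, 19.5]); Merging all regions: only the r=2.5 cylinder is present, so the union is just that shape — boundary = 15.53 mm. So its perimeter = 15.53 mm. Layer 50 is larger (65.22 vs 15.53 mm).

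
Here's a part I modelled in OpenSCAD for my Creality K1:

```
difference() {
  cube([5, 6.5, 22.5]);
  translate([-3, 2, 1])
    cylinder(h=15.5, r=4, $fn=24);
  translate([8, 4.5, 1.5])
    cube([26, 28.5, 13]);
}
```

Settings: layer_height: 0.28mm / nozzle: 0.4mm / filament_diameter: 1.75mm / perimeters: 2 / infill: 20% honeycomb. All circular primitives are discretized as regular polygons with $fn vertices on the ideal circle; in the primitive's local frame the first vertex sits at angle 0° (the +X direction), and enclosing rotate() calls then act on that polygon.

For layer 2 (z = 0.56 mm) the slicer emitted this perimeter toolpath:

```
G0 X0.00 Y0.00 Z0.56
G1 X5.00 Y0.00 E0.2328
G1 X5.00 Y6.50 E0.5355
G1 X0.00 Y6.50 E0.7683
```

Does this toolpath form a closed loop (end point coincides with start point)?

Start point (G0): (0.00, 0.00). End point (last G1): the path does not return to the start — open.

no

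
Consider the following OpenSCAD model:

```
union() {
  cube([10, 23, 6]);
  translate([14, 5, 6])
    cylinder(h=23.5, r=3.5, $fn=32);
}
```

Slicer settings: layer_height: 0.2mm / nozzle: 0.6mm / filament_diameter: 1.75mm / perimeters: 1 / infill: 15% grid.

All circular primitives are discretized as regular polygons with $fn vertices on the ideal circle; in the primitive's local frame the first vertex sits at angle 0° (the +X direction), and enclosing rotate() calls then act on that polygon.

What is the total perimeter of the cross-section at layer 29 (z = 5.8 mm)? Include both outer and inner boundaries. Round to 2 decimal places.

At z = 5.8 mm: the 10×23 cube contributes its full rectangle (perimeter 66.00 mm); the cylinder at (14, 5) is not intersected at this z (z outside [6, 29.5]); Merging all regions: only the 10×23 cube is present, so the union is just that shape — boundary = 66.00 mm. Overall, the cross-section is a single solid region. Total boundary length (outer) = 66.00 mm.

66.00 mm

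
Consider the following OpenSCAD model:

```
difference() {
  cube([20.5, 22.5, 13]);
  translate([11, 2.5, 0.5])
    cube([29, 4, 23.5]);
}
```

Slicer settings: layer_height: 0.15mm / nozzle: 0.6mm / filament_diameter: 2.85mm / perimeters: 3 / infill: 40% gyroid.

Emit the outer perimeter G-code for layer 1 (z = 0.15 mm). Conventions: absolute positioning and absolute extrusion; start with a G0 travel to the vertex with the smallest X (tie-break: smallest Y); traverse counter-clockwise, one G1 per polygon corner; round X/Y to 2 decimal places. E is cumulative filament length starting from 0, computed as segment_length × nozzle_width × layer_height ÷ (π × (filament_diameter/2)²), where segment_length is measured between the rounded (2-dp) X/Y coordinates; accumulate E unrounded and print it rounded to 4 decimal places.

G0 X0.00 Y0.00 Z0.15
G1 X20.50 Y0.00 E0.2892
G1 X20.50 Y22.50 E0.6066
G1 X0.00 Y22.50 E0.8959
G1 X0.00 Y0.00 E1.2133

At z = 0.15 mm: the cube (footprint 20.5×22.5) is included at this height; the cube at (11, 2.5) does not reach this height (z outside [0.5, 24]); Taking the first minus the rest: none of the subtracted shapes is present at this height, so the 20.5×22.5 cube is unchanged — 1 connected region. The outline is a single polygon with 4 vertices. Extrusion per mm of travel: 0.6 × 0.15 / (π × 1.425²) = 0.014108. Accumulating E over each segment gives final E = 1.2133.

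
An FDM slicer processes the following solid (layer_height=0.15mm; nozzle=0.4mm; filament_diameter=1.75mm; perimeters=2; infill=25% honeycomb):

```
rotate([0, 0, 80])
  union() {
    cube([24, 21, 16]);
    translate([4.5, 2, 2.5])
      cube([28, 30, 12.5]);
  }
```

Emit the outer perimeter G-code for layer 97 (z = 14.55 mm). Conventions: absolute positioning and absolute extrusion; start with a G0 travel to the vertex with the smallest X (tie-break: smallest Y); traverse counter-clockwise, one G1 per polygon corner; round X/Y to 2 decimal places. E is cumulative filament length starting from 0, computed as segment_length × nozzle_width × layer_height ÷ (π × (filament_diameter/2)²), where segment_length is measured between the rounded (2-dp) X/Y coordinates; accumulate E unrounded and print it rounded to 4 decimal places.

At z = 14.55 mm: the cube is present — its section is the full 24×21 rectangle; the cube at (4.5, 2) is present — its section is the full 28×30 rectangle; Taking the union: the regions partially overlap (shared area 370.50 mm²), so overlapping operands fuse into one piece — 1 connected region; (whole slice rotated 80° about Z — lengths, areas and connectivity unchanged). The outline is a single polygon with 8 vertices. Extrusion per mm of travel: 0.4 × 0.15 / (π × 0.875²) = 0.024945. Accumulating E over each segment gives final E = 3.2176.

G0 X-30.73 Y9.99 Z14.55
G1 X-19.90 Y8.08 E0.2743
G1 X-20.68 Y3.65 E0.3865
G1 X0.00 Y0.00 E0.9104
G1 X4.17 Y23.64 E1.5092
G1 X2.20 Y23.98 E1.5590
G1 X3.67 Y32.35 E1.7710
G1 X-25.87 Y37.56 E2.5193
G1 X-30.73 Y9.99 E3.2176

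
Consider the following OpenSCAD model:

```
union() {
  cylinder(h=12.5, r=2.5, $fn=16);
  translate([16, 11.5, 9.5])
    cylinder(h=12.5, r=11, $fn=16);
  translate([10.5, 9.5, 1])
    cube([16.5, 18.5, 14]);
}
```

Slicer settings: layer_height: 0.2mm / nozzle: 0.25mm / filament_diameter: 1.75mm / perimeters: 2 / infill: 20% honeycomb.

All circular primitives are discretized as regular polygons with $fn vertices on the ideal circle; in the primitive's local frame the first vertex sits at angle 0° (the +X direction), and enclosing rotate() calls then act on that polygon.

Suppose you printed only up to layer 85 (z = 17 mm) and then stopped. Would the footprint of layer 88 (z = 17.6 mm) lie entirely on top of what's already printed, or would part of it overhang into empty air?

entirely on top

Compare the two slices. At z = 17: the cylinder is not intersected at this z (z outside [0, 12.5]); the cylinder at (16, 11.5): section is a regular 16-gon, circumradius r=11 (area = (16/2)·11.000²·sin(360°/16) = 370.44 mm²); the cube at (10.5, 9.5) does not reach this height (z outside [1, 15]); Merging all regions: only the r=11 cylinder at (16, 11.5) is present, so the union is just that shape — area = 370.44 mm². At z = 17.6: the cylinder is not intersected at this z (z outside [0, 12.5]); the r=11 cylinder at (16, 11.5) gives a regular 16-gon of circumradius 11 (constant along its height) (area = (16/2)·11.000²·sin(360°/16) = 370.44 mm²); the cube at (10.5, 9.5) is not intersected at this z (z outside [1, 15]); Merging all regions: only the r=11 cylinder at (16, 11.5) is present, so the union is just that shape — area = 370.44 mm². Checking containment: the cross-section at z = 17.6 is a subset of the cross-section at z = 17.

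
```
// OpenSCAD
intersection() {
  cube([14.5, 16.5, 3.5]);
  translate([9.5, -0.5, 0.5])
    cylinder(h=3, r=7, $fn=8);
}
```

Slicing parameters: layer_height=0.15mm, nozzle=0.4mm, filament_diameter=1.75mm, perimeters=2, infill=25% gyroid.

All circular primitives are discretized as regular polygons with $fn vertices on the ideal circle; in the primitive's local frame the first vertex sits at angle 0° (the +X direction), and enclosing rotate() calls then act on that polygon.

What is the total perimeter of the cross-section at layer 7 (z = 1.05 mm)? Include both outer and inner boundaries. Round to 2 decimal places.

31.78 mm

At z = 1.05 mm: the cube is present — its section is the full 14.5×16.5 rectangle (perimeter 62.00 mm); the r=7 cylinder at (9.5, -0.5) gives a regular 8-gon of circumradius 7 (constant along its height) (perimeter = 2·8·7.000·sin(180°/8) = 42.86 mm); Keeping only the common overlap: the r=7 cylinder at (9.5, -0.5) partially overlaps the 14.5×16.5 cube; clipping to the common part keeps 58.52 mm² — boundary = 31.78 mm. Overall, the cross-section is a single solid region. Total boundary length (outer) = 31.78 mm.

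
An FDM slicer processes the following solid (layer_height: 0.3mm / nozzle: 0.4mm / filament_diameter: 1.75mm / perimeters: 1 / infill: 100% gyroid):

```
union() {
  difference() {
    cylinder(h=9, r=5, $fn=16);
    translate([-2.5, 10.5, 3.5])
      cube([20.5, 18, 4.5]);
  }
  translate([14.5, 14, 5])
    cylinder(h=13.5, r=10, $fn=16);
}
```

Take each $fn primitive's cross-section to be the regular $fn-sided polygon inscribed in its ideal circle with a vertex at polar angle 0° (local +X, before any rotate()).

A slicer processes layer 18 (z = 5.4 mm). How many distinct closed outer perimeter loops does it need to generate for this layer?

2

At z = 5.4 mm: the cylinder: section is a regular 16-gon, circumradius r=5; the cube at (-2.5, 10.5) (footprint 20.5×18) is included at this height; Subtracting the remaining from the first: starting from the r=5 cylinder, the 20.5×18 cube at (-2.5, 10.5) misses the remaining region (no effect) — 1 connected region; the r=10 cylinder at (14.5, 14) contributes a regular 16-gon of circumradius 10; Combining (union): the 2 present regions are separate (no shared area or edge), so areas and boundary lengths simply add and each stays a separate island — 2 connected regions. The result has 2 disconnected regions.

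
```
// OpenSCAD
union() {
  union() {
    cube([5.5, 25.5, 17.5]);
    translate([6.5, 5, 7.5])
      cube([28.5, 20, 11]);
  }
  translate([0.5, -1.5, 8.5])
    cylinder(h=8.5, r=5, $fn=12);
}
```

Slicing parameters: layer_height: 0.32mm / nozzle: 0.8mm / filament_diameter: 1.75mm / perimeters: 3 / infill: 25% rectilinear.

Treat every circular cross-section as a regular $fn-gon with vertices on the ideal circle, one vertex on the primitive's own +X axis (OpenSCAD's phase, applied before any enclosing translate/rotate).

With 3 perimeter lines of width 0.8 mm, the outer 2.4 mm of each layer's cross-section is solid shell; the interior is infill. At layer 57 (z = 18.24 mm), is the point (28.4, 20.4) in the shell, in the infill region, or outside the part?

At z = 18.24 mm: the cube does not reach this height (z outside [0, 17.5]); the cube at (6.5, 5) (footprint 28.5×20) is included at this height; Merging all regions: only the 28.5×20 cube at (6.5, 5) is present, so the union is just that shape — 1 connected region; the cylinder at (0.5, -1.5) is absent (z outside [8.5, 17]); Taking the union: only the result so far is present, so the union is just that shape — 1 connected region. Overall, the cross-section is a single solid region. The nearest boundary edge runs (35.00, 25.00)→(6.50, 25.00); distance from the point to it = 4.60 mm. The point is inside the cross-section and 4.60 mm from the nearest boundary — more than the 2.4 mm shell width (3 × 0.8), so it's in the infill interior.

infill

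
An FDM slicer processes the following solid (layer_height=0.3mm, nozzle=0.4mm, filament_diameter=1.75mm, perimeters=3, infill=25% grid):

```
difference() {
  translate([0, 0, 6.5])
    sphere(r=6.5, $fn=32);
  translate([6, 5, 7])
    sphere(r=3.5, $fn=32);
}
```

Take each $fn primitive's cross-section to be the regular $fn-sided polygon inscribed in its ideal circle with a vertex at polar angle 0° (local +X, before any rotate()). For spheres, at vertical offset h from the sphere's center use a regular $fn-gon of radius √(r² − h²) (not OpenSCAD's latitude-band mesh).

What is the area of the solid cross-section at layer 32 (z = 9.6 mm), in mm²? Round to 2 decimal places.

101.63 mm²

At z = 9.6 mm: the r=6.5 sphere slices to a regular 32-gon of circumradius 5.713 (√(r²−h²) with h=3.1 from center) (area = (32/2)·5.713²·sin(360°/32) = 101.88 mm²); the r=3.5 sphere at (6, 5) slices to a regular 32-gon of circumradius 2.343 (√(r²−h²) with h=2.6 from center) (area = (32/2)·2.343²·sin(360°/32) = 17.14 mm²); After the difference (first − rest): starting from the r=6.5 sphere (101.88 mm²), the r=3.5 sphere at (6, 5) partially overlaps it — only the 0.25 mm² overlap (of its 17.14 mm²) is removed, clipping the outline — area = 101.63 mm². Overall, the cross-section is a single solid region. Net area = 101.63 mm².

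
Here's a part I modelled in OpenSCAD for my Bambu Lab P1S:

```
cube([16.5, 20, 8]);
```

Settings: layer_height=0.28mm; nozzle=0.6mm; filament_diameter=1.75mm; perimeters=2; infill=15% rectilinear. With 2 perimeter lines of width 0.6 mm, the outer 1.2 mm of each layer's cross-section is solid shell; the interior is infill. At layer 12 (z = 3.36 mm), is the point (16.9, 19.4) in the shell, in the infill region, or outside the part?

outside

At z = 3.36 mm: the 16.5×20 cube contributes its full rectangle. Overall, the cross-section is a single solid region. The nearest boundary edge runs (16.50, 0.00)→(16.50, 20.00); distance from the point to it = 0.40 mm. The point is not inside any of the regions above, so it lies outside the cross-section (0.40 mm from the nearest boundary).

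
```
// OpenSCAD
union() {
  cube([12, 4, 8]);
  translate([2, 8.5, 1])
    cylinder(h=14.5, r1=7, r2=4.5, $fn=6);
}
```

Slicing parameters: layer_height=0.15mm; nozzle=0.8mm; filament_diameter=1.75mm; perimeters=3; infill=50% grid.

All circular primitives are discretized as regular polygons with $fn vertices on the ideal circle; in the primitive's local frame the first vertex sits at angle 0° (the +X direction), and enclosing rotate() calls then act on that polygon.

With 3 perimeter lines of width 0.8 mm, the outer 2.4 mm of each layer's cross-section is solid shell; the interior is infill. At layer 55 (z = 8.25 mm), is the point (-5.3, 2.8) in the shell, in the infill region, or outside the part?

outside

At z = 8.25 mm: the cube is not intersected at this z (z outside [0, 8]); the cone at (2, 8.5) (r1=7→r2=4.5) has section circumradius 5.750 here — a regular 6-gon; Merging all regions: only the cone at (2, 8.5) is present, so the union is just that shape — 1 connected region. Overall, the cross-section is a single solid region. The nearest boundary edge runs (-3.75, 8.50)→(-0.88, 3.52); distance from the point to it = 4.19 mm. The point is not inside any of the regions above, so it lies outside the cross-section (4.19 mm from the nearest boundary).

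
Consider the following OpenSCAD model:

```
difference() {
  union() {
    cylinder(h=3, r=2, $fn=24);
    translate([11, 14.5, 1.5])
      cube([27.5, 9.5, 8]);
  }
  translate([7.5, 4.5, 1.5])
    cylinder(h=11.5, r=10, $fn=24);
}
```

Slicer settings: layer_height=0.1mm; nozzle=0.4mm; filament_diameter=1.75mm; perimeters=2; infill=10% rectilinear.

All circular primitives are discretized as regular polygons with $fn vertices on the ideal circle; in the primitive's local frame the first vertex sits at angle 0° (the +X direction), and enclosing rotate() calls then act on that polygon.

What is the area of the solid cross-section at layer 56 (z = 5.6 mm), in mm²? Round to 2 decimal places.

At z = 5.6 mm: the cylinder is not intersected at this z (z outside [0, 3]); the 27.5×9.5 cube at (11, 14.5) contributes its full rectangle (area 261.25 mm²); Combining (union): only the 27.5×9.5 cube at (11, 14.5) is present, so the union is just that shape — area = 261.25 mm²; the r=10 cylinder at (7.5, 4.5) contributes a regular 24-gon of circumradius 10 (area = (24/2)·10.000²·sin(360°/24) = 310.58 mm²); Taking the first minus the rest: starting from the result so far (261.25 mm²), the r=10 cylinder at (7.5, 4.5) misses the remaining region (no effect) — area = 261.25 mm². Overall, the cross-section is a single solid region. Net area = 261.25 mm².

261.25 mm²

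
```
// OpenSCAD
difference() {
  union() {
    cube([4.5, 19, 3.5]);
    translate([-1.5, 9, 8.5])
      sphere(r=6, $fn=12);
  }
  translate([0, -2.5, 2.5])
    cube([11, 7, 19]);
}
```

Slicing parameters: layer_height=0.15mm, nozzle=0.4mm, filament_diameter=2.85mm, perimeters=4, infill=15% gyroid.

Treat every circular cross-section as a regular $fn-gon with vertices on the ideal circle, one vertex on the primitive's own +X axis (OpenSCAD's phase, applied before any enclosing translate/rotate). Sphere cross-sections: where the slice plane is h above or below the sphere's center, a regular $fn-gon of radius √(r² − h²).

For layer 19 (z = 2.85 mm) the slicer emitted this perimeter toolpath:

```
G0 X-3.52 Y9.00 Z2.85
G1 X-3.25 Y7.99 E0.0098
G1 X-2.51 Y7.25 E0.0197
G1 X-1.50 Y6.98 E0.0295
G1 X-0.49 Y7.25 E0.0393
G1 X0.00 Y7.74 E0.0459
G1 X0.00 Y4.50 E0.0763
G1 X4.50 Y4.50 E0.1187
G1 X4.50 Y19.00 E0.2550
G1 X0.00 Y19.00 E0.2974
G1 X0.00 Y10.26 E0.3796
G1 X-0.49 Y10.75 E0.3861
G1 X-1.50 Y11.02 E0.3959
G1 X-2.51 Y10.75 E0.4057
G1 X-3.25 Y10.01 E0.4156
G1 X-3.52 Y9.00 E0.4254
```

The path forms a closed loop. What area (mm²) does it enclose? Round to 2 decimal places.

Apply the shoelace formula to the sequence of (X, Y) vertices; enclosed area = 76.66 mm².

76.66 mm²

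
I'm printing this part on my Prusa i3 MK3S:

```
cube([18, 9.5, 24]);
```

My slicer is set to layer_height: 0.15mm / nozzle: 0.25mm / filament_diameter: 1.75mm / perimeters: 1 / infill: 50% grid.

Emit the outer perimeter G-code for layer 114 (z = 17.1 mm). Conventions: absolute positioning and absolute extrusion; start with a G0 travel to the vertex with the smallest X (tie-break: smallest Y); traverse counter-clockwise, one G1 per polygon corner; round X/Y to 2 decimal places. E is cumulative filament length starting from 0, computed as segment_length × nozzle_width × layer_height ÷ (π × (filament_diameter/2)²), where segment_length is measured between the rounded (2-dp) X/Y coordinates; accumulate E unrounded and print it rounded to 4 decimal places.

G0 X0.00 Y0.00 Z17.10
G1 X18.00 Y0.00 E0.2806
G1 X18.00 Y9.50 E0.4287
G1 X0.00 Y9.50 E0.7094
G1 X0.00 Y0.00 E0.8575

At z = 17.1 mm: the cube is present — its section is the full 18×9.5 rectangle. The outline is a single polygon with 4 vertices. Extrusion per mm of travel: 0.25 × 0.15 / (π × 0.875²) = 0.015591. Accumulating E over each segment gives final E = 0.8575.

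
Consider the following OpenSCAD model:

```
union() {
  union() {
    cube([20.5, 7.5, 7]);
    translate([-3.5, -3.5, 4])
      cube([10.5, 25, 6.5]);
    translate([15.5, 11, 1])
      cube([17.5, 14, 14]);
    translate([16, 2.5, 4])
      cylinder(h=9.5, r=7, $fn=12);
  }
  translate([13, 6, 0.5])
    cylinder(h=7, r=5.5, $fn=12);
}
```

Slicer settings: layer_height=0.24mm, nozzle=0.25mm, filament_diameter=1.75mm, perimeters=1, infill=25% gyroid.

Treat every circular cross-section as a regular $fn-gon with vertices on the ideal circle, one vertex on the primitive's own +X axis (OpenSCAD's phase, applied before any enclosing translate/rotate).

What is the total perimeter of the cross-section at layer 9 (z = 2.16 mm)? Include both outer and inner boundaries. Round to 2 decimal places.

122.78 mm

At z = 2.16 mm: the cube is present — its section is the full 20.5×7.5 rectangle (perimeter 56.00 mm); the cube at (-3.5, -3.5) is not intersected at this z (z outside [4, 10.5]); the 17.5×14 cube at (15.5, 11) contributes its full rectangle (perimeter 63.00 mm); the cylinder at (16, 2.5) is not intersected at this z (z outside [4, 13.5]); Taking the union: the 2 present regions are separate (no shared area or edge), so areas and boundary lengths simply add and each stays a separate island — boundary = 119.00 mm; the cylinder at (13, 6): section is a regular 12-gon, circumradius r=5.5 (perimeter = 2·12·5.500·sin(180°/12) = 34.16 mm); Taking the union: the regions partially overlap (shared area 61.27 mm²), so the edge portions inside another operand are dropped and the merged outline is re-measured after clipping — boundary = 122.78 mm. Overall, the cross-section has 2 separate islands. Total boundary length (outer) = 122.78 mm.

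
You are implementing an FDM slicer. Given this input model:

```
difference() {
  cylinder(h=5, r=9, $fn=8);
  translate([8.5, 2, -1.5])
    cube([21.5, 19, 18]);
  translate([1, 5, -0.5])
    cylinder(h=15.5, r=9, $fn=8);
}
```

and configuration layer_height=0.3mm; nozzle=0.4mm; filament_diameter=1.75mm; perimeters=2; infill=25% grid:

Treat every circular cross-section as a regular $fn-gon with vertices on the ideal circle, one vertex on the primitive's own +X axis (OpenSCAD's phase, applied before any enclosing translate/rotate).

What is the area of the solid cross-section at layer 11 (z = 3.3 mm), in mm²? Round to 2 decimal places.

86.03 mm²

At z = 3.3 mm: the r=9 cylinder gives a regular 8-gon of circumradius 9 (constant along its height) (area = (8/2)·9.000²·sin(360°/8) = 229.10 mm²); the 21.5×19 cube at (8.5, 2) contributes its full rectangle (area 408.50 mm²); the cylinder at (1, 5): section is a regular 8-gon, circumradius r=9 (area = (8/2)·9.000²·sin(360°/8) = 229.10 mm²); Taking the first minus the rest: starting from the r=9 cylinder (229.10 mm²), the 21.5×19 cube at (8.5, 2) misses the remaining region (no effect); the r=9 cylinder at (1, 5) partially overlaps it — only the 143.07 mm² overlap (of its 229.10 mm²) is removed, clipping the outline — area = 86.03 mm². Overall, the cross-section is a single solid region. Net area = 86.03 mm².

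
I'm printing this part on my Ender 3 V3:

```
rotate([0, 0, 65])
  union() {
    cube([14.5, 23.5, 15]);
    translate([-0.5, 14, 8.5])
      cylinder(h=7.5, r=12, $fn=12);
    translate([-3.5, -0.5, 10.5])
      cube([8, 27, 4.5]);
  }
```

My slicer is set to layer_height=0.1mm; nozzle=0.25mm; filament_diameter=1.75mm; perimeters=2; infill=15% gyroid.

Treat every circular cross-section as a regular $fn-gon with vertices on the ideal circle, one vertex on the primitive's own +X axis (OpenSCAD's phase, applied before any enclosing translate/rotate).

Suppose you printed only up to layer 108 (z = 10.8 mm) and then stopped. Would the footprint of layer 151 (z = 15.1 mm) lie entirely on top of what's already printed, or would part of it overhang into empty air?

Compare the two slices. At z = 10.8: the cube (footprint 14.5×23.5) is included at this height (area 340.75 mm²); the r=12 cylinder at (-0.5, 14) contributes a regular 12-gon of circumradius 12 (area = (12/2)·12.000²·sin(360°/12) = 432.00 mm²); the cube at (-3.5, -0.5) is present — its section is the full 8×27 rectangle (area 216.00 mm²); Taking the union: the regions partially overlap — summed areas 988.75 mm² minus the doubly-counted overlap 389.91 mm² gives 598.84 mm² — area = 598.84 mm²; (whole slice rotated 65° about Z — lengths, areas and connectivity unchanged). At z = 15.1: the cube does not reach this height (z outside [0, 15]); the cylinder at (-0.5, 14): section is a regular 12-gon, circumradius r=12 (area = (12/2)·12.000²·sin(360°/12) = 432.00 mm²); the cube at (-3.5, -0.5) does not reach this height (z outside [10.5, 15]); Combining (union): only the r=12 cylinder at (-0.5, 14) is present, so the union is just that shape — area = 432.00 mm²; (rotated 65° about Z; rotation is an isometry so areas/perimeters/island counts are preserved). Checking containment: the cross-section at z = 15.1 is a subset of the cross-section at z = 10.8.

entirely on top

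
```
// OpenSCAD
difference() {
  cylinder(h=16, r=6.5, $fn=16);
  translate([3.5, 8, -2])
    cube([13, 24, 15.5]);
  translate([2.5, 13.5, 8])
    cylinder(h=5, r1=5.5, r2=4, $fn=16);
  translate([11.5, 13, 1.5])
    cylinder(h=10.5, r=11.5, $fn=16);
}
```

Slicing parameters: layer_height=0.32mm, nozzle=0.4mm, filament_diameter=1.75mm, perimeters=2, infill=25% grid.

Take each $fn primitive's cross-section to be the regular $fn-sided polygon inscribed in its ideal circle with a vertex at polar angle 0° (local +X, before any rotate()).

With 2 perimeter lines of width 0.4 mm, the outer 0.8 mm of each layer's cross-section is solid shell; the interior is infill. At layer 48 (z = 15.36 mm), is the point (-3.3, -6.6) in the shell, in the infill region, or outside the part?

outside

At z = 15.36 mm: the r=6.5 cylinder contributes a regular 16-gon of circumradius 6.5; the cube at (3.5, 8) does not reach this height (z outside [-2, 13.5]); the cone at (2.5, 13.5) is not intersected at this z (z outside [8, 13]); the cylinder at (11.5, 13) is not intersected at this z (z outside [1.5, 12]); Taking the first minus the rest: none of the subtracted shapes is present at this height, so the r=6.5 cylinder is unchanged — 1 connected region. Overall, the cross-section is a single solid region. The nearest boundary edge runs (-4.60, -4.60)→(-2.49, -6.01); distance from the point to it = 0.95 mm. The point is not inside any of the regions above, so it lies outside the cross-section (0.95 mm from the nearest boundary).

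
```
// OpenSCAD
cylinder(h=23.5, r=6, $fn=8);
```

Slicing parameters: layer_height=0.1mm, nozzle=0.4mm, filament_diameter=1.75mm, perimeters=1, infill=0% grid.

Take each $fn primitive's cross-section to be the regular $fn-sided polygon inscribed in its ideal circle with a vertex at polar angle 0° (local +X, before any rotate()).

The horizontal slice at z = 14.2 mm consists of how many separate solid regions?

At z = 14.2 mm: the r=6 cylinder gives a regular 8-gon of circumradius 6 (constant along its height). The result has 1 disconnected region.

1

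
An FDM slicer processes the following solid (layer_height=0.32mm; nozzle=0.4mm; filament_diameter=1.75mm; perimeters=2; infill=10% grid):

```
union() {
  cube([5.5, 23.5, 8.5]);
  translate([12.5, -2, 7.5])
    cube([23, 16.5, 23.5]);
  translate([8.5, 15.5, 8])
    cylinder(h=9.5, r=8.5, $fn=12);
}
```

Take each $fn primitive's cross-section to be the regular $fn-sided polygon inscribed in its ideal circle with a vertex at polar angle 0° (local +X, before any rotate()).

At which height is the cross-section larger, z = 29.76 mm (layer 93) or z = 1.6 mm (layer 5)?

layer 93 (z = 29.76 mm)

Layer 93 (z = 29.76): the cube does not reach this height (z outside [0, 8.5]); the 23×16.5 cube at (12.5, -2) contributes its full rectangle (area 379.50 mm²); the cylinder at (8.5, 15.5) does not reach this height (z outside [8, 17.5]); Combining (union): only the 23×16.5 cube at (12.5, -2) is present, so the union is just that shape — area = 379.50 mm². So its area = 379.50 mm². Layer 5 (z = 1.6): the cube (footprint 5.5×23.5) is included at this height (area 129.25 mm²); the cube at (12.5, -2) does not reach this height (z outside [7.5, 31]); the cylinder at (8.5, 15.5) does not reach this height (z outside [8, 17.5]); Taking the union: only the 5.5×23.5 cube is present, so the union is just that shape — area = 129.25 mm². So its area = 129.25 mm². Layer 93 is larger (379.50 vs 129.25 mm²).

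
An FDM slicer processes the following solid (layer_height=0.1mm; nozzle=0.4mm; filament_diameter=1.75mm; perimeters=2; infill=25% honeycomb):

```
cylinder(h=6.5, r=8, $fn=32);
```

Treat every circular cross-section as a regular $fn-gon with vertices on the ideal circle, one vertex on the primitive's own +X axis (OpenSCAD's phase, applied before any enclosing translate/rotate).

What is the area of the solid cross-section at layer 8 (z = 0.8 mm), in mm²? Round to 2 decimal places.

At z = 0.8 mm: the cylinder: section is a regular 32-gon, circumradius r=8 (area = (32/2)·8.000²·sin(360°/32) = 199.77 mm²). Overall, the cross-section is a single solid region. Net area = 199.77 mm².

199.77 mm²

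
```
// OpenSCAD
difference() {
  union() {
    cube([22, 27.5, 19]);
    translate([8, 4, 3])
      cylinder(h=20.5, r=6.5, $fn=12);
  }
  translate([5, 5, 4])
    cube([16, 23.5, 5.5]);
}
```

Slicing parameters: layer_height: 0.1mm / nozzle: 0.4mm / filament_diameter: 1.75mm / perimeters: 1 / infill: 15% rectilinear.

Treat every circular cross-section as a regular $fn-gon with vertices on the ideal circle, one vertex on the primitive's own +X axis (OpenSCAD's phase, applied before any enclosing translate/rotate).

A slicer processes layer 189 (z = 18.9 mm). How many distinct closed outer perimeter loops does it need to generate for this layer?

At z = 18.9 mm: the cube (footprint 22×27.5) is included at this height; the cylinder at (8, 4): section is a regular 12-gon, circumradius r=6.5; Taking the union: the regions partially overlap (shared area 110.68 mm²), so overlapping operands fuse into one piece — 1 connected region; the cube at (5, 5) is absent (z outside [4, 9.5]); Taking the first minus the rest: none of the subtracted shapes is present at this height, so that combined region is unchanged — 1 connected region. The result has 1 disconnected region.

1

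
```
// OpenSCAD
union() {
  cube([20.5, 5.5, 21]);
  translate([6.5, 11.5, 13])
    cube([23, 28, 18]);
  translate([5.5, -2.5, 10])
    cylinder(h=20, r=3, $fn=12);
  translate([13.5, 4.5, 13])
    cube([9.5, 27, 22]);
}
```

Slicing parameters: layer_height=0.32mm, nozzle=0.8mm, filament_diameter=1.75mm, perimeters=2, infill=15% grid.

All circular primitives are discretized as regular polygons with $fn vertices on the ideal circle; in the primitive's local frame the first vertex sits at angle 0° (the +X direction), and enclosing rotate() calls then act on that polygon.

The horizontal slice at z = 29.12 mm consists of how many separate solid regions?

At z = 29.12 mm: the cube is not intersected at this z (z outside [0, 21]); the 23×28 cube at (6.5, 11.5) contributes its full rectangle; the r=3 cylinder at (5.5, -2.5) gives a regular 12-gon of circumradius 3 (constant along its height); the cube at (13.5, 4.5) is present — its section is the full 9.5×27 rectangle; Taking the union: the regions partially overlap (shared area 190.00 mm²), so overlapping operands fuse into one piece — 2 connected regions. The result has 2 disconnected regions.

2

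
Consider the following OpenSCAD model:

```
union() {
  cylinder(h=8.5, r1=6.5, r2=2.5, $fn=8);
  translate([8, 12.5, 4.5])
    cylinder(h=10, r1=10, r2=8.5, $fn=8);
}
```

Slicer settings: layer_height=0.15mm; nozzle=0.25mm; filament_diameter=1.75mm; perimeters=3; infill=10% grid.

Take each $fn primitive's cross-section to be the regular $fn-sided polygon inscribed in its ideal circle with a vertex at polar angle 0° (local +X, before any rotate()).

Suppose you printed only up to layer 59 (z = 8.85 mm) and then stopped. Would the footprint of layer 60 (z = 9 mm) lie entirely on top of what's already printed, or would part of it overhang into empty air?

entirely on top

Compare the two slices. At z = 8.85: the cone does not reach this height (z outside [0, 8.5]); the cone at (8, 12.5): at t=0.435 of its height the radius interpolates to r₁+(r₂−r₁)t = 9.348, giving a regular 8-gon of that circumradius (area = (8/2)·9.348²·sin(360°/8) = 247.14 mm²); Combining (union): only the cone at (8, 12.5) is present, so the union is just that shape — area = 247.14 mm². At z = 9: the cone is absent (z outside [0, 8.5]); the cone at (8, 12.5) (r1=10→r2=8.5) has section circumradius 9.325 here — a regular 8-gon (area = (8/2)·9.325²·sin(360°/8) = 245.95 mm²); Merging all regions: only the cone at (8, 12.5) is present, so the union is just that shape — area = 245.95 mm². Checking containment: the cross-section at z = 9 is a subset of the cross-section at z = 8.85.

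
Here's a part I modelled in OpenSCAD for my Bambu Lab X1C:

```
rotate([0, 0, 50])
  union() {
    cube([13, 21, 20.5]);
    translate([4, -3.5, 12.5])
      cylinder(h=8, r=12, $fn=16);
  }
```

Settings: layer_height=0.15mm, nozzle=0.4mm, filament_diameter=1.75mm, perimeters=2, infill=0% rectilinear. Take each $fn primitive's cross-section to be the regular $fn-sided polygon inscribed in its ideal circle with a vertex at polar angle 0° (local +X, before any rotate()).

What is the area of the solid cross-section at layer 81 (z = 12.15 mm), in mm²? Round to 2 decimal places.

At z = 12.15 mm: the 13×21 cube contributes its full rectangle (area 273.00 mm²); the cylinder at (4, -3.5) does not reach this height (z outside [12.5, 20.5]); Merging all regions: only the 13×21 cube is present, so the union is just that shape — area = 273.00 mm²; (rotated 50° about Z; rotation is an isometry so areas/perimeters/island counts are preserved). Overall, the cross-section is a single solid region. Net area = 273.00 mm².

273.00 mm²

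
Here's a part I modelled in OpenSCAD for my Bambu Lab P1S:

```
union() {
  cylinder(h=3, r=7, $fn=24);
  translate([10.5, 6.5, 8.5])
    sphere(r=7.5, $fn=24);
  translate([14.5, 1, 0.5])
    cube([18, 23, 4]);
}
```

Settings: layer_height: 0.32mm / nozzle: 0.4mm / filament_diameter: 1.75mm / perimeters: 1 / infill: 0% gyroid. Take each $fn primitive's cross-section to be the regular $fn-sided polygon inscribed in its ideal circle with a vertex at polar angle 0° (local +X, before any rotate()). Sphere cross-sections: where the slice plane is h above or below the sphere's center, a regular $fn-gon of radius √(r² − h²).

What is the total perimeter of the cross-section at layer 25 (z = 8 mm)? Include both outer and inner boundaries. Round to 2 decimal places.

46.88 mm

At z = 8 mm: the cylinder is absent (z outside [0, 3]); the r=7.5 sphere at (10.5, 6.5) slices to a regular 24-gon of circumradius 7.483 (√(r²−h²) with h=0.5 from center) (perimeter = 2·24·7.483·sin(180°/24) = 46.88 mm); the cube at (14.5, 1) is absent (z outside [0.5, 4.5]); Combining (union): only the r=7.5 sphere at (10.5, 6.5) is present, so the union is just that shape — boundary = 46.88 mm. Overall, the cross-section is a single solid region. Total boundary length (outer) = 46.88 mm.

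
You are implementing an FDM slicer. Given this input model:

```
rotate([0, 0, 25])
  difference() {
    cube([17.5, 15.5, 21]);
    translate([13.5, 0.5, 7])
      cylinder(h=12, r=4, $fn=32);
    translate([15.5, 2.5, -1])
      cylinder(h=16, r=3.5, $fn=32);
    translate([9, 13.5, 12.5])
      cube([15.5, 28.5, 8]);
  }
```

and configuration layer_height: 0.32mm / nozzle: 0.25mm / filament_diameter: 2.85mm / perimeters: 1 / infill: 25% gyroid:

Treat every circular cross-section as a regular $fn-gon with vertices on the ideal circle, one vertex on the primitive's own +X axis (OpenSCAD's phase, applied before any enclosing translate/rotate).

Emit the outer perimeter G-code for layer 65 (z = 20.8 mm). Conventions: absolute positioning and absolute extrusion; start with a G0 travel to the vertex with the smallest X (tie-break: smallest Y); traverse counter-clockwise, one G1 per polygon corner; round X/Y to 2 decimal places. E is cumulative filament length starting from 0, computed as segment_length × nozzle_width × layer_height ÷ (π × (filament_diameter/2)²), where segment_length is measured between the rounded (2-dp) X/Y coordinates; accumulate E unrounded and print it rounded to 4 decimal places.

G0 X-6.55 Y14.05 Z20.80
G1 X0.00 Y0.00 E0.1944
G1 X15.86 Y7.40 E0.4139
G1 X9.31 Y21.44 E0.6082
G1 X-6.55 Y14.05 E0.8276

At z = 20.8 mm: the cube is present — its section is the full 17.5×15.5 rectangle; the cylinder at (13.5, 0.5) is absent (z outside [7, 19]); the cylinder at (15.5, 2.5) is absent (z outside [-1, 15]); the cube at (9, 13.5) does not reach this height (z outside [12.5, 20.5]); After the difference (first − rest): none of the subtracted shapes is present at this height, so the 17.5×15.5 cube is unchanged — 1 connected region; (rotated 25° about Z; rotation is an isometry so areas/perimeters/island counts are preserved). The outline is a single polygon with 4 vertices. Extrusion per mm of travel: 0.25 × 0.32 / (π × 1.425²) = 0.012540. Accumulating E over each segment gives final E = 0.8276.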